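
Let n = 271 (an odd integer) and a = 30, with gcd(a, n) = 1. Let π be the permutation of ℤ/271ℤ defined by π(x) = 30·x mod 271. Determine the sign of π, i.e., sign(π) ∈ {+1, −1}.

Start at x=244: 244 → 3 → 90 → 261 → 242 → 214 → 187 → … (one orbit).
The orbit structure of x ↦ 30x mod 271: 10 orbits of sizes [30, 30, 30, 30, 30, 30, 30, 30, 30, 1].
10 cycles on 271: each ℓ→(−1)^(ℓ−1), product (−1)^261 = -1.

-1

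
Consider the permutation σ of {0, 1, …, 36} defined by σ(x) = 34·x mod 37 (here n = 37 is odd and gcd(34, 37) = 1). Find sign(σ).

+1

Start at x=1: 1 → 34 → 9 → 10 → 7 → 16 → 26 → … (one orbit).
Cycle lengths of π_34 on ℤ/37ℤ: [9, 9, 9, 9, 1]; 5 cycles in total.
Σ(ℓ_i−1) = 37−5 = 32; sign = (−1)^32 = +1.
The Jacobi symbol (34|37) = +1 (Zolotarev) agrees.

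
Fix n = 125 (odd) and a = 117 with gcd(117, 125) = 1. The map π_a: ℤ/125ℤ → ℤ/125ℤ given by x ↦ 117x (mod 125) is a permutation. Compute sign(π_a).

Trace 56: π^k(56) = [56, 52, 84, 78, 1, 117, 64] for k=0..6.
Cycle type of π: 100 + 20 + 4 + 1; total 4 cycles.
4 cycles on 125: each ℓ→(−1)^(ℓ−1), product (−1)^121 = -1.
(117|125)_J = -1 (Zolotarev's lemma cross-check).

-1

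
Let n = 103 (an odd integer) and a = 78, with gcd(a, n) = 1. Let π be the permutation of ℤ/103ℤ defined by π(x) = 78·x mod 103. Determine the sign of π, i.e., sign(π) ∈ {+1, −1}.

Start at x=96: 96 → 72 → 54 → 92 → 69 → 26 → 71 → … (one orbit).
π_78 has 2 disjoint cycles with lengths [102, 1] on {0,…,102}.
103 − 2 = 101 transpositions; sign(π) = (−1)^101 = -1.
The Jacobi symbol (78|103) = -1 (Zolotarev) agrees.

-1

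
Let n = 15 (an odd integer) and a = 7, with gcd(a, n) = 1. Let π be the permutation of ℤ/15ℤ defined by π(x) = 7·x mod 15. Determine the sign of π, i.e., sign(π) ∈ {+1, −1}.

-1

Orbit of 13 under x↦7x: [13, 1, 7, 4]… (length divides ord_15(7)).
Cycle lengths of π_7 on ℤ/15ℤ: [4, 4, 4, 1, 1, 1]; 6 cycles in total.
Σ(ℓ_i−1) = 15−6 = 9; sign = (−1)^9 = -1.
The Jacobi symbol (7|15) = -1 (Zolotarev) agrees.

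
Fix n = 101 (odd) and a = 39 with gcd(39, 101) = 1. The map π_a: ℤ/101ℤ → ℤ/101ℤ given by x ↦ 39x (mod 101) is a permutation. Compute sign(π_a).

-1

Start at x=91: 91 → 14 → 41 → 84 → 44 → 100 → 62 → … (one orbit).
Cycle type of π: 20×5 + 1; total 6 cycles.
n − c = 101 − 6 = 95; sign = (−1)^95 = -1.
The Jacobi symbol (39|101) = -1 (Zolotarev) agrees.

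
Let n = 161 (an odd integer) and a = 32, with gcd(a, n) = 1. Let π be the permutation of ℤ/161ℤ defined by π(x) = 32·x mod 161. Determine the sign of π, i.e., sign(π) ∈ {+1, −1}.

+1

Trace 36: π^k(36) = [36, 25, 156, 1, 32, 58, 85] for k=0..6.
Cycle type of π: 33×4 + 11×2 + 3×2 + 1; total 9 cycles.
With 9 cycles on 161 points, sign = (−1)^{161−9} = +1.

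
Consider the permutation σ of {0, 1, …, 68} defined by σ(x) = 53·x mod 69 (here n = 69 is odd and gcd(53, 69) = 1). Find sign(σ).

+1

Trace 64: π^k(64) = [64, 11, 31, 56, 1, 53, 49] for k=0..6.
Decompose π into cycles: lengths [22, 22, 22, 2, 1] (5 cycles, including the fixed point 0).
5 cycles on 69: each ℓ→(−1)^(ℓ−1), product (−1)^64 = +1.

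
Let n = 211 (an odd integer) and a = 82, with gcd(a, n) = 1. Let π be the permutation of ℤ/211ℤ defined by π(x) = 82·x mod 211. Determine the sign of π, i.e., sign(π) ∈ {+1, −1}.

Trace 11: π^k(11) = [11, 58, 114, 64, 184, 107, 123] for k=0..6.
Cycle lengths of π_82 on ℤ/211ℤ: [35, 35, 35, 35, 35, 35, 1]; 7 cycles in total.
7 cycles on 211: each ℓ→(−1)^(ℓ−1), product (−1)^204 = +1.
(82|211)_J = +1 (Zolotarev's lemma cross-check).

+1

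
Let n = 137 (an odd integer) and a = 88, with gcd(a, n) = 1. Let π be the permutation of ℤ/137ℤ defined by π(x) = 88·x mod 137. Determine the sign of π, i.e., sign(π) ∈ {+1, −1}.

Orbit of 60 under x↦88x: [60, 74, 73, 122, 50, 16, 38]… (length divides ord_137(88)).
π_88 has 9 disjoint cycles with lengths [17, 17, 17, 17, 17, 17, 17, 17, 1] on {0,…,136}.
9 cycles on 137: each ℓ→(−1)^(ℓ−1), product (−1)^128 = +1.

+1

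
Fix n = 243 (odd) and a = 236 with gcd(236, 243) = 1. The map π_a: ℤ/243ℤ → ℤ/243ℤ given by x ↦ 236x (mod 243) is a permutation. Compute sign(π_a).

-1

Start at x=53: 53 → 115 → 167 → 46 → 164 → 67 → 17 → … (one orbit).
The orbit structure of x ↦ 236x mod 243: 6 orbits of sizes [162, 54, 18, 6, 2, 1].
243 − 6 = 237 transpositions; sign(π) = (−1)^237 = -1.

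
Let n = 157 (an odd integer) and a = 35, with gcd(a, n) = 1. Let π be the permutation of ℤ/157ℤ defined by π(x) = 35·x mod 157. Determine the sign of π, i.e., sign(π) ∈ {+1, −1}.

+1

Start at x=115: 115 → 100 → 46 → 40 → 144 → 16 → 89 → … (one orbit).
The orbit structure of x ↦ 35x mod 157: 5 orbits of sizes [39, 39, 39, 39, 1].
5 cycles on 157: each ℓ→(−1)^(ℓ−1), product (−1)^152 = +1.
The Jacobi symbol (35|157) = +1 (Zolotarev) agrees.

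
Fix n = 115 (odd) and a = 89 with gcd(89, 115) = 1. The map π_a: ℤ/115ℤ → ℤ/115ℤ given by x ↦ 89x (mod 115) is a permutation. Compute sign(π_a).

Orbit of 101 under x↦89x: [101, 19, 81, 79, 16, 44, 6]… (length divides ord_115(89)).
8 cycles of lengths [22, 22, 22, 22, 22, 2, 2, 1].
With 8 cycles on 115 points, sign = (−1)^{115−8} = -1.
(89|115)_J = -1 (Zolotarev's lemma cross-check).

-1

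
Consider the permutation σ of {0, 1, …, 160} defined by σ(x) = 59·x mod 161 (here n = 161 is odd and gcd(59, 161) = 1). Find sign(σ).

Start at x=151: 151 → 54 → 127 → 87 → 142 → 6 → 32 → … (one orbit).
Decompose π into cycles: lengths [66, 66, 11, 11, 6, 1] (6 cycles, including the fixed point 0).
161 − 6 = 155 transpositions; sign(π) = (−1)^155 = -1.
Check: (59/161) = -1 by Zolotarev.

-1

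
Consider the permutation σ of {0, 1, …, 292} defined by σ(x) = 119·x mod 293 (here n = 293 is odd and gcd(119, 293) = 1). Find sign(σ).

-1

Trace 54: π^k(54) = [54, 273, 257, 111, 24, 219, 277] for k=0..6.
Cycle type of π: 292 + 1; total 2 cycles.
sign(π) = (−1)^{n − #cycles} = (−1)^{293−2} = (−1)^291 = -1.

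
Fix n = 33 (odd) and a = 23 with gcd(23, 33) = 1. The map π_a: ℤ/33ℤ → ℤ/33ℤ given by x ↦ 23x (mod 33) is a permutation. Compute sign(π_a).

-1

Orbit of 1 under x↦23x: [1, 23]… (length divides ord_33(23)).
Cycle lengths of π_23 on ℤ/33ℤ: [2, 2, 2, 2, 2, 2, 2, 2, 2, 2, 2, 1, 1, 1, 1, 1, 1, 1, 1, 1, 1, 1]; 22 cycles in total.
sign(π) = (−1)^{n − #cycles} = (−1)^{33−22} = (−1)^11 = -1.
The Jacobi symbol (23|33) = -1 (Zolotarev) agrees.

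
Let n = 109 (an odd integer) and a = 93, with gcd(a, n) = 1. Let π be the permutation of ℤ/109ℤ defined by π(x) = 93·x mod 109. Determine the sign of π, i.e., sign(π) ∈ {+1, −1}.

Trace 45: π^k(45) = [45, 43, 75, 108, 16, 71, 63] for k=0..6.
π_93 has 7 disjoint cycles with lengths [18, 18, 18, 18, 18, 18, 1] on {0,…,108}.
Σ(ℓ_i−1) = 109−7 = 102; sign = (−1)^102 = +1.
The Jacobi symbol (93|109) = +1 (Zolotarev) agrees.

+1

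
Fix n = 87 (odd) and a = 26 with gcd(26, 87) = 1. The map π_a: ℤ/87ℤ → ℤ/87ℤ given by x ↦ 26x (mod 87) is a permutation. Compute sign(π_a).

Orbit of 28 under x↦26x: [28, 32, 49, 56, 64, 11, 25]… (length divides ord_87(26)).
Decompose π into cycles: lengths [28, 28, 28, 2, 1] (5 cycles, including the fixed point 0).
n − c = 87 − 5 = 82; sign = (−1)^82 = +1.

+1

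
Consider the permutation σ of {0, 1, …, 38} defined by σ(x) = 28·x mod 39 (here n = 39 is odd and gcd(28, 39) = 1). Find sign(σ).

Start at x=7: 7 → 1 → 28 → 4 → 34 → 16 → 19 → … (one orbit).
Cycle lengths of π_28 on ℤ/39ℤ: [12, 12, 12, 1, 1, 1]; 6 cycles in total.
39 − 6 = 33 transpositions; sign(π) = (−1)^33 = -1.
(28|39)_J = -1 (Zolotarev's lemma cross-check).

-1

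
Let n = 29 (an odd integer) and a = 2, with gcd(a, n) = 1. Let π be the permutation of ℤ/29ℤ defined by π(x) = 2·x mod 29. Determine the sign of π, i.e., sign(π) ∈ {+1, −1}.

-1

Start at x=5: 5 → 10 → 20 → 11 → 22 → 15 → 1 → … (one orbit).
The orbit structure of x ↦ 2x mod 29: 2 orbits of sizes [28, 1].
n − c = 29 − 2 = 27; sign = (−1)^27 = -1.
Zolotarev: (2|29) = -1, matching the cycle-count sign.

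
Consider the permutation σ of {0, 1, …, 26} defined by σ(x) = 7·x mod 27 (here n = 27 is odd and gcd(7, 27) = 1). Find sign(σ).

+1

Start at x=19: 19 → 25 → 13 → 10 → 16 → 4 → 1 → … (one orbit).
π_7 has 7 disjoint cycles with lengths [9, 9, 3, 3, 1, 1, 1] on {0,…,26}.
With 7 cycles on 27 points, sign = (−1)^{27−7} = +1.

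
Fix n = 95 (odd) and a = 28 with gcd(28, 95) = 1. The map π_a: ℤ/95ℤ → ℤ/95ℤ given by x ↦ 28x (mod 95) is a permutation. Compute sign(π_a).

-1

Orbit of 58 under x↦28x: [58, 9, 62, 26, 63, 54, 87]… (length divides ord_95(28)).
π_28 has 6 disjoint cycles with lengths [36, 36, 9, 9, 4, 1] on {0,…,94}.
95 − 6 = 89 transpositions; sign(π) = (−1)^89 = -1.
Check: (28/95) = -1 by Zolotarev.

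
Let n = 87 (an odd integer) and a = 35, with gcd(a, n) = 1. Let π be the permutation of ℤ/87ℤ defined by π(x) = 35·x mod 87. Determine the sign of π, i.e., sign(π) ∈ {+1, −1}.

Trace 82: π^k(82) = [82, 86, 52, 80, 16, 38, 25] for k=0..6.
Decompose π into cycles: lengths [14, 14, 14, 14, 14, 14, 2, 1] (8 cycles, including the fixed point 0).
Σ(ℓ_i−1) = 87−8 = 79; sign = (−1)^79 = -1.
Via Zolotarev, sign(π_{35}) = (35|87) = -1.

-1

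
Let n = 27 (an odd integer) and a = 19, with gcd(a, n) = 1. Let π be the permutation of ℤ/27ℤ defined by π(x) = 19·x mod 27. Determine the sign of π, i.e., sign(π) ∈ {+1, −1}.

Orbit of 1 under x↦19x: [1, 19, 10]… (length divides ord_27(19)).
Cycle lengths of π_19 on ℤ/27ℤ: [3, 3, 3, 3, 3, 3, 1, 1, 1, 1, 1, 1, 1, 1, 1]; 15 cycles in total.
27 − 15 = 12 transpositions; sign(π) = (−1)^12 = +1.

+1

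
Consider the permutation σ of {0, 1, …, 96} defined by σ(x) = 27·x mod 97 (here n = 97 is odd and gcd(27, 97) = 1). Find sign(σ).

+1

Start at x=12: 12 → 33 → 18 → 1 → 27 → 50 → 89 → … (one orbit).
Decompose π into cycles: lengths [16, 16, 16, 16, 16, 16, 1] (7 cycles, including the fixed point 0).
With 7 cycles on 97 points, sign = (−1)^{97−7} = +1.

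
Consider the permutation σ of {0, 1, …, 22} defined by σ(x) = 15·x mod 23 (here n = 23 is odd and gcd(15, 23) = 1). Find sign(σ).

Start at x=3: 3 → 22 → 8 → 5 → 6 → 21 → 16 → … (one orbit).
2 cycles of lengths [22, 1].
Σ(ℓ_i−1) = 23−2 = 21; sign = (−1)^21 = -1.
Zolotarev: (15|23) = -1, matching the cycle-count sign.

-1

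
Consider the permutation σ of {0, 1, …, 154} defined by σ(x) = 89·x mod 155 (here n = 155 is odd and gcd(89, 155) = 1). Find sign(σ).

-1

Trace 101: π^k(101) = [101, 154, 66, 139, 126, 54, 1] for k=0..6.
Cycle lengths of π_89 on ℤ/155ℤ: [10, 10, 10, 10, 10, 10, 10, 10, 10, 10, 10, 10, 10, 10, 10, 2, 2, 1]; 18 cycles in total.
155 − 18 = 137 transpositions; sign(π) = (−1)^137 = -1.
(89|155)_J = -1 (Zolotarev's lemma cross-check).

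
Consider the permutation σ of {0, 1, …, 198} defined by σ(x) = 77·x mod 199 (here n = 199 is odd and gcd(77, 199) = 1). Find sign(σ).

-1

Trace 65: π^k(65) = [65, 30, 121, 163, 14, 83, 23] for k=0..6.
2 cycles of lengths [198, 1].
199 − 2 = 197 transpositions; sign(π) = (−1)^197 = -1.
The Jacobi symbol (77|199) = -1 (Zolotarev) agrees.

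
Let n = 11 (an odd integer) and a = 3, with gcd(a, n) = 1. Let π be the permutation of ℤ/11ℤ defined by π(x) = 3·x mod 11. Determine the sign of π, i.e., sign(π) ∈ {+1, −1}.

Orbit of 3 under x↦3x: [3, 9, 5, 4, 1]… (length divides ord_11(3)).
3 cycles of lengths [5, 5, 1].
11 − 3 = 8 transpositions; sign(π) = (−1)^8 = +1.

+1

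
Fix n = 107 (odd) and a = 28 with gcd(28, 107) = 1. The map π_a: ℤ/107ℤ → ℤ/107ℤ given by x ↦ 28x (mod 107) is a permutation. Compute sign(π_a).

-1

Trace 18: π^k(18) = [18, 76, 95, 92, 8, 10, 66] for k=0..6.
The orbit structure of x ↦ 28x mod 107: 2 orbits of sizes [106, 1].
sign(π) = (−1)^{n − #cycles} = (−1)^{107−2} = (−1)^105 = -1.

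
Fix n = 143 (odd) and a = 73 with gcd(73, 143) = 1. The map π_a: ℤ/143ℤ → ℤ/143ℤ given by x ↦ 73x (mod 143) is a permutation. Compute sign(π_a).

+1

Start at x=64: 64 → 96 → 1 → 73 → 38 → 57 → 14 → … (one orbit).
11 cycles of lengths [20, 20, 20, 20, 20, 20, 10, 4, 4, 4, 1].
Σ(ℓ_i−1) = 143−11 = 132; sign = (−1)^132 = +1.
(73|143)_J = +1 (Zolotarev's lemma cross-check).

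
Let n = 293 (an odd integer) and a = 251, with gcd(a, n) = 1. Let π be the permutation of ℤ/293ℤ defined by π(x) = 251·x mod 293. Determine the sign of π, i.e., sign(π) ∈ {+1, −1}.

Start at x=63: 63 → 284 → 85 → 239 → 217 → 262 → 130 → … (one orbit).
2 cycles of lengths [292, 1].
With 2 cycles on 293 points, sign = (−1)^{293−2} = -1.
Check: (251/293) = -1 by Zolotarev.

-1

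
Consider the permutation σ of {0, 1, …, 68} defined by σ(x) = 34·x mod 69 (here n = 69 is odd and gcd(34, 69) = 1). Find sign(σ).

-1

Orbit of 31 under x↦34x: [31, 19, 25, 22, 58, 40, 49]… (length divides ord_69(34)).
Cycle lengths of π_34 on ℤ/69ℤ: [22, 22, 22, 1, 1, 1]; 6 cycles in total.
n − c = 69 − 6 = 63; sign = (−1)^63 = -1.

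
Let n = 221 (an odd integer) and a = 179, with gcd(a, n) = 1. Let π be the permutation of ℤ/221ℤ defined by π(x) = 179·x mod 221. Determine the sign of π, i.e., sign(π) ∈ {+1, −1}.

+1

Trace 55: π^k(55) = [55, 121, 1, 179, 217, 168, 16] for k=0..6.
Decompose π into cycles: lengths [24, 24, 24, 24, 24, 24, 24, 24, 8, 8, 6, 6, 1] (13 cycles, including the fixed point 0).
n − c = 221 − 13 = 208; sign = (−1)^208 = +1.
The Jacobi symbol (179|221) = +1 (Zolotarev) agrees.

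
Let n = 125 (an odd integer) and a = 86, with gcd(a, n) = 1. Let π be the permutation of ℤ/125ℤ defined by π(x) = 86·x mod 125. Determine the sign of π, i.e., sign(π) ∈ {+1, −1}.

+1

Start at x=91: 91 → 76 → 36 → 96 → 6 → 16 → 1 → … (one orbit).
Cycle type of π: 25×4 + 5×4 + 1×5; total 13 cycles.
sign(π) = (−1)^{n − #cycles} = (−1)^{125−13} = (−1)^112 = +1.
The Jacobi symbol (86|125) = +1 (Zolotarev) agrees.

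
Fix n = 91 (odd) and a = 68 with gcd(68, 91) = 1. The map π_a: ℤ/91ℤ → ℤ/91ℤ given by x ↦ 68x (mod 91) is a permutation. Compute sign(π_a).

-1

Trace 1: π^k(1) = [1, 68, 74, 27, 16, 87] for k=0..5.
π_68 has 18 disjoint cycles with lengths [6, 6, 6, 6, 6, 6, 6, 6, 6, 6, 6, 6, 6, 3, 3, 3, 3, 1] on {0,…,90}.
With 18 cycles on 91 points, sign = (−1)^{91−18} = -1.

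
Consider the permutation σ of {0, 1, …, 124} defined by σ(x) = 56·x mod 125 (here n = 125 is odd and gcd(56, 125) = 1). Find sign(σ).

+1

Orbit of 101 under x↦56x: [101, 31, 111, 91, 96, 1, 56]… (length divides ord_125(56)).
Decompose π into cycles: lengths [25, 25, 25, 25, 5, 5, 5, 5, 1, 1, 1, 1, 1] (13 cycles, including the fixed point 0).
sign(π) = (−1)^{n − #cycles} = (−1)^{125−13} = (−1)^112 = +1.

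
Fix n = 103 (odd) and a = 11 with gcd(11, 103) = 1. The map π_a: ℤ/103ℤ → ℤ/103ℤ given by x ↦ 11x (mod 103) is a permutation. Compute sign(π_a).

-1

Orbit of 4 under x↦11x: [4, 44, 72, 71, 60, 42, 50]… (length divides ord_103(11)).
π_11 has 2 disjoint cycles with lengths [102, 1] on {0,…,102}.
n − c = 103 − 2 = 101; sign = (−1)^101 = -1.
The Jacobi symbol (11|103) = -1 (Zolotarev) agrees.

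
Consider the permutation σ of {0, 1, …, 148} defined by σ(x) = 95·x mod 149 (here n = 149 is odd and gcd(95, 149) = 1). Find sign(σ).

+1

Orbit of 36 under x↦95x: [36, 142, 80, 1, 95, 85, 29]… (length divides ord_149(95)).
Decompose π into cycles: lengths [37, 37, 37, 37, 1] (5 cycles, including the fixed point 0).
Σ(ℓ_i−1) = 149−5 = 144; sign = (−1)^144 = +1.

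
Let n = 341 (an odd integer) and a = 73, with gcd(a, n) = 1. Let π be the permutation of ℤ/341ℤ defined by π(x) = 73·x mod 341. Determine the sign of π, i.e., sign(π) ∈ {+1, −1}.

Orbit of 285 under x↦73x: [285, 4, 292, 174, 85, 67, 117]… (length divides ord_341(73)).
π_73 has 13 disjoint cycles with lengths [30, 30, 30, 30, 30, 30, 30, 30, 30, 30, 30, 10, 1] on {0,…,340}.
sign(π) = (−1)^{n − #cycles} = (−1)^{341−13} = (−1)^328 = +1.
Check: (73/341) = +1 by Zolotarev.

+1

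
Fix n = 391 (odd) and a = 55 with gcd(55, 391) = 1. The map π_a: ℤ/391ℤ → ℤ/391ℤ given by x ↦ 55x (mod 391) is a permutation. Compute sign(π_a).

Start at x=55: 55 → 288 → 200 → 52 → 123 → 118 → 234 → … (one orbit).
Decompose π into cycles: lengths [44, 44, 44, 44, 44, 44, 44, 44, 11, 11, 4, 4, 4, 4, 1] (15 cycles, including the fixed point 0).
391 − 15 = 376 transpositions; sign(π) = (−1)^376 = +1.

+1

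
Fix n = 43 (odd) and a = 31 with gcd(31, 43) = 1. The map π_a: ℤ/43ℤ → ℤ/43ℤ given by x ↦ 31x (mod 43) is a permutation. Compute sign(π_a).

+1

Trace 17: π^k(17) = [17, 11, 40, 36, 41, 24, 13] for k=0..6.
3 cycles of lengths [21, 21, 1].
3 cycles on 43: each ℓ→(−1)^(ℓ−1), product (−1)^40 = +1.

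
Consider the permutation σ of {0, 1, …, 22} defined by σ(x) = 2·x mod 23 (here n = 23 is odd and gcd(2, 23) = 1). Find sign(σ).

Start at x=9: 9 → 18 → 13 → 3 → 6 → 12 → 1 → … (one orbit).
Decompose π into cycles: lengths [11, 11, 1] (3 cycles, including the fixed point 0).
With 3 cycles on 23 points, sign = (−1)^{23−3} = +1.

+1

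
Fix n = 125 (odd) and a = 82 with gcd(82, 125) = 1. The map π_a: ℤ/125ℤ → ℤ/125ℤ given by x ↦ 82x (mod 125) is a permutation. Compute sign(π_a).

Trace 118: π^k(118) = [118, 51, 57, 49, 18, 101, 32] for k=0..6.
Cycle type of π: 20×5 + 4×6 + 1; total 12 cycles.
With 12 cycles on 125 points, sign = (−1)^{125−12} = -1.
Via Zolotarev, sign(π_{82}) = (82|125) = -1.

-1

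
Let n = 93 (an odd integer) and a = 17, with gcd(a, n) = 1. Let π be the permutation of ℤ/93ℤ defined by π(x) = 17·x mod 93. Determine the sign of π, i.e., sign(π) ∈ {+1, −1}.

+1

Orbit of 67 under x↦17x: [67, 23, 19, 44, 4, 68, 40]… (length divides ord_93(17)).
π_17 has 5 disjoint cycles with lengths [30, 30, 30, 2, 1] on {0,…,92}.
With 5 cycles on 93 points, sign = (−1)^{93−5} = +1.
Zolotarev: (17|93) = +1, matching the cycle-count sign.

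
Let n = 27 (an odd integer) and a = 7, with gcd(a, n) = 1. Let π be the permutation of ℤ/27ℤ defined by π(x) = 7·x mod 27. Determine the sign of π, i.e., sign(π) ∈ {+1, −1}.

Orbit of 1 under x↦7x: [1, 7, 22, 19, 25, 13, 10]… (length divides ord_27(7)).
The orbit structure of x ↦ 7x mod 27: 7 orbits of sizes [9, 9, 3, 3, 1, 1, 1].
27 − 7 = 20 transpositions; sign(π) = (−1)^20 = +1.

+1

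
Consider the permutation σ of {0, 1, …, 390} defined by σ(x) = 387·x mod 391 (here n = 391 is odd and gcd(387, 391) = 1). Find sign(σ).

-1

Trace 101: π^k(101) = [101, 378, 52, 183, 50, 191, 18] for k=0..6.
Decompose π into cycles: lengths [44, 44, 44, 44, 44, 44, 44, 44, 22, 4, 4, 4, 4, 1] (14 cycles, including the fixed point 0).
n − c = 391 − 14 = 377; sign = (−1)^377 = -1.
Zolotarev: (387|391) = -1, matching the cycle-count sign.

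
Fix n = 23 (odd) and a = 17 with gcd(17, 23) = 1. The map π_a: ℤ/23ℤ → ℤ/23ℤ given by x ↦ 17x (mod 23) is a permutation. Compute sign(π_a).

Trace 14: π^k(14) = [14, 8, 21, 12, 20, 18, 7] for k=0..6.
π_17 has 2 disjoint cycles with lengths [22, 1] on {0,…,22}.
23 − 2 = 21 transpositions; sign(π) = (−1)^21 = -1.
The Jacobi symbol (17|23) = -1 (Zolotarev) agrees.

-1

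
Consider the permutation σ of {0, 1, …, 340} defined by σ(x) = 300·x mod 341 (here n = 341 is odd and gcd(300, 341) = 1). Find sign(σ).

-1

Start at x=86: 86 → 225 → 323 → 56 → 91 → 20 → 203 → … (one orbit).
π_300 has 14 disjoint cycles with lengths [30, 30, 30, 30, 30, 30, 30, 30, 30, 30, 30, 5, 5, 1] on {0,…,340}.
341 − 14 = 327 transpositions; sign(π) = (−1)^327 = -1.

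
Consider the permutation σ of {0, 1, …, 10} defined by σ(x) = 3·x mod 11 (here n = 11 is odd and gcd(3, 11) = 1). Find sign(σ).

Orbit of 3 under x↦3x: [3, 9, 5, 4, 1]… (length divides ord_11(3)).
π_3 has 3 disjoint cycles with lengths [5, 5, 1] on {0,…,10}.
Σ(ℓ_i−1) = 11−3 = 8; sign = (−1)^8 = +1.

+1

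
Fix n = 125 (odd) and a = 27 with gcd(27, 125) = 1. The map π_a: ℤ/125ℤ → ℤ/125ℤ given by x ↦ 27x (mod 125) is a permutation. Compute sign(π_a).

-1

Trace 69: π^k(69) = [69, 113, 51, 2, 54, 83, 116] for k=0..6.
Cycle type of π: 100 + 20 + 4 + 1; total 4 cycles.
With 4 cycles on 125 points, sign = (−1)^{125−4} = -1.
The Jacobi symbol (27|125) = -1 (Zolotarev) agrees.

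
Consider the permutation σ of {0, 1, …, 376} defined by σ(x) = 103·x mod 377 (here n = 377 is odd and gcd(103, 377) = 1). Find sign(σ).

+1

Orbit of 25 under x↦103x: [25, 313, 194, 1, 103, 53, 181]… (length divides ord_377(103)).
Decompose π into cycles: lengths [14, 14, 14, 14, 14, 14, 14, 14, 14, 14, 14, 14, 14, 14, 14, 14, 14, 14, 14, 14, 14, 14, 14, 14, 7, 7, 7, 7, 2, 2, 2, 2, 2, 2, 1] (35 cycles, including the fixed point 0).
377 − 35 = 342 transpositions; sign(π) = (−1)^342 = +1.
The Jacobi symbol (103|377) = +1 (Zolotarev) agrees.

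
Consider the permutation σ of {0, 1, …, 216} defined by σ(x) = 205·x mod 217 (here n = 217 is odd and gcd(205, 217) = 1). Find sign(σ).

Start at x=67: 67 → 64 → 100 → 102 → 78 → 149 → 165 → … (one orbit).
Cycle lengths of π_205 on ℤ/217ℤ: [15, 15, 15, 15, 15, 15, 15, 15, 15, 15, 15, 15, 15, 15, 3, 3, 1]; 17 cycles in total.
n − c = 217 − 17 = 200; sign = (−1)^200 = +1.
Via Zolotarev, sign(π_{205}) = (205|217) = +1.

+1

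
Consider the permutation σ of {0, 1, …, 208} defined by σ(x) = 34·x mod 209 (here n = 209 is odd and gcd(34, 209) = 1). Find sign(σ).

Orbit of 100 under x↦34x: [100, 56, 23, 155, 45, 67, 188]… (length divides ord_209(34)).
π_34 has 22 disjoint cycles with lengths [18, 18, 18, 18, 18, 18, 18, 18, 18, 18, 18, 1, 1, 1, 1, 1, 1, 1, 1, 1, 1, 1] on {0,…,208}.
22 cycles on 209: each ℓ→(−1)^(ℓ−1), product (−1)^187 = -1.
Zolotarev: (34|209) = -1, matching the cycle-count sign.

-1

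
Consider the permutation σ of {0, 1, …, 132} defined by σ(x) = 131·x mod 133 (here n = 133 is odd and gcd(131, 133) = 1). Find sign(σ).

-1

Start at x=16: 16 → 101 → 64 → 5 → 123 → 20 → 93 → … (one orbit).
Decompose π into cycles: lengths [18, 18, 18, 18, 18, 18, 9, 9, 6, 1] (10 cycles, including the fixed point 0).
n − c = 133 − 10 = 123; sign = (−1)^123 = -1.
(131|133)_J = -1 (Zolotarev's lemma cross-check).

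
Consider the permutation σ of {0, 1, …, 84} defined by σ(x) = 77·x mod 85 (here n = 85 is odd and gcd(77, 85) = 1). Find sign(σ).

Orbit of 1 under x↦77x: [1, 77, 64, 83, 16, 42, 4]… (length divides ord_85(77)).
π_77 has 12 disjoint cycles with lengths [8, 8, 8, 8, 8, 8, 8, 8, 8, 8, 4, 1] on {0,…,84}.
n − c = 85 − 12 = 73; sign = (−1)^73 = -1.
Zolotarev: (77|85) = -1, matching the cycle-count sign.

-1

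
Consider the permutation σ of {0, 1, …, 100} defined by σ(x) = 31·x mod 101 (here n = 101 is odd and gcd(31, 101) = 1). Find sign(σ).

Trace 54: π^k(54) = [54, 58, 81, 87, 71, 80, 56] for k=0..6.
Cycle type of π: 25×4 + 1; total 5 cycles.
sign(π) = (−1)^{n − #cycles} = (−1)^{101−5} = (−1)^96 = +1.
(31|101)_J = +1 (Zolotarev's lemma cross-check).

+1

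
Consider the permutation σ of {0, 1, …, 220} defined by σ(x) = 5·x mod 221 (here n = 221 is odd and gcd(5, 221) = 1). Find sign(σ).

Trace 112: π^k(112) = [112, 118, 148, 77, 164, 157, 122] for k=0..6.
Cycle lengths of π_5 on ℤ/221ℤ: [16, 16, 16, 16, 16, 16, 16, 16, 16, 16, 16, 16, 16, 4, 4, 4, 1]; 17 cycles in total.
sign(π) = (−1)^{n − #cycles} = (−1)^{221−17} = (−1)^204 = +1.

+1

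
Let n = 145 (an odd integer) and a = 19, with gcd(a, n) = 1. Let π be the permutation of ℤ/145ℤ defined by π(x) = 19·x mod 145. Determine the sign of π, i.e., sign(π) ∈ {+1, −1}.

Orbit of 19 under x↦19x: [19, 71, 44, 111, 79, 51, 99]… (length divides ord_145(19)).
Cycle type of π: 28×5 + 2×2 + 1; total 8 cycles.
Σ(ℓ_i−1) = 145−8 = 137; sign = (−1)^137 = -1.
Via Zolotarev, sign(π_{19}) = (19|145) = -1.

-1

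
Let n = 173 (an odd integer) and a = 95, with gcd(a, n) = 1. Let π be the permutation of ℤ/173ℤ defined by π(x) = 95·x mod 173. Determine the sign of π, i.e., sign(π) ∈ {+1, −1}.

Trace 83: π^k(83) = [83, 100, 158, 132, 84, 22, 14] for k=0..6.
Decompose π into cycles: lengths [43, 43, 43, 43, 1] (5 cycles, including the fixed point 0).
With 5 cycles on 173 points, sign = (−1)^{173−5} = +1.

+1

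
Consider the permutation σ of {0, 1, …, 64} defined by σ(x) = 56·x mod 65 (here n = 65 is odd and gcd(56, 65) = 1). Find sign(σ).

+1

Orbit of 36 under x↦56x: [36, 1, 56, 16, 51, 61]… (length divides ord_65(56)).
The orbit structure of x ↦ 56x mod 65: 15 orbits of sizes [6, 6, 6, 6, 6, 6, 6, 6, 6, 6, 1, 1, 1, 1, 1].
Σ(ℓ_i−1) = 65−15 = 50; sign = (−1)^50 = +1.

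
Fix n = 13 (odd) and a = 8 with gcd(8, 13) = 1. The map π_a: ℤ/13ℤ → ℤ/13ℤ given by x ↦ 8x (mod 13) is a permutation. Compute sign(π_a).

-1

Start at x=1: 1 → 8 → 12 → 5 → 1 (one orbit).
The orbit structure of x ↦ 8x mod 13: 4 orbits of sizes [4, 4, 4, 1].
13 − 4 = 9 transpositions; sign(π) = (−1)^9 = -1.
Check: (8/13) = -1 by Zolotarev.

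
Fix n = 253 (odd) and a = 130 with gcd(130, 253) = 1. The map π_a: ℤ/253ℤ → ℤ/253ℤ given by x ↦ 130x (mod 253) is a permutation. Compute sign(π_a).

Trace 192: π^k(192) = [192, 166, 75, 136, 223, 148, 12] for k=0..6.
Decompose π into cycles: lengths [110, 110, 22, 5, 5, 1] (6 cycles, including the fixed point 0).
Σ(ℓ_i−1) = 253−6 = 247; sign = (−1)^247 = -1.
Zolotarev: (130|253) = -1, matching the cycle-count sign.

-1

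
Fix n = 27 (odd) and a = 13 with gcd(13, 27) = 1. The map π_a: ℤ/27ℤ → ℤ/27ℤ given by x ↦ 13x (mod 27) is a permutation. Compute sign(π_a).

+1

Orbit of 10 under x↦13x: [10, 22, 16, 19, 4, 25, 1]… (length divides ord_27(13)).
Cycle type of π: 9×2 + 3×2 + 1×3; total 7 cycles.
Σ(ℓ_i−1) = 27−7 = 20; sign = (−1)^20 = +1.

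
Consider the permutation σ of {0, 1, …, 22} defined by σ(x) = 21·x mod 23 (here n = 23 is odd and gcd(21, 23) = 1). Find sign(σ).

-1

Orbit of 2 under x↦21x: [2, 19, 8, 7, 9, 5, 13]… (length divides ord_23(21)).
Cycle lengths of π_21 on ℤ/23ℤ: [22, 1]; 2 cycles in total.
n − c = 23 − 2 = 21; sign = (−1)^21 = -1.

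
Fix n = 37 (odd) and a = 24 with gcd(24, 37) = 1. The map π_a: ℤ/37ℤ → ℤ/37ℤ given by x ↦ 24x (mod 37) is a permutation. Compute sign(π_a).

-1

Trace 26: π^k(26) = [26, 32, 28, 6, 33, 15, 27] for k=0..6.
π_24 has 2 disjoint cycles with lengths [36, 1] on {0,…,36}.
sign(π) = (−1)^{n − #cycles} = (−1)^{37−2} = (−1)^35 = -1.
The Jacobi symbol (24|37) = -1 (Zolotarev) agrees.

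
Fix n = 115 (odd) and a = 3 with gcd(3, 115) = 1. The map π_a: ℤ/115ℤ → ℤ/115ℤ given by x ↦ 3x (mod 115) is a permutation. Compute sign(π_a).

Orbit of 18 under x↦3x: [18, 54, 47, 26, 78, 4, 12]… (length divides ord_115(3)).
Decompose π into cycles: lengths [44, 44, 11, 11, 4, 1] (6 cycles, including the fixed point 0).
6 cycles on 115: each ℓ→(−1)^(ℓ−1), product (−1)^109 = -1.

-1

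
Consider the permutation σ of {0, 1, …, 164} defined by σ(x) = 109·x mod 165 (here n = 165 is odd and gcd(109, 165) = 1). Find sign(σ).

Orbit of 1 under x↦109x: [1, 109]… (length divides ord_165(109)).
84 cycles of lengths [2, 2, 2, 2, 2, 2, 2, 2, 2, 2, 2, 2, 2, 2, 2, 2, 2, 2, 2, 2, 2, 2, 2, 2, 2, 2, 2, 2, 2, 2, 2, 2, 2, 2, 2, 2, 2, 2, 2, 2, 2, 2, 2, 2, 2, 2, 2, 2, 2, 2, 2, 2, 2, 2, 2, 2, 2, 2, 2, 2, 2, 2, 2, 2, 2, 2, 2, 2, 2, 2, 2, 2, 2, 2, 2, 2, 2, 2, 2, 2, 2, 1, 1, 1].
84 cycles on 165: each ℓ→(−1)^(ℓ−1), product (−1)^81 = -1.

-1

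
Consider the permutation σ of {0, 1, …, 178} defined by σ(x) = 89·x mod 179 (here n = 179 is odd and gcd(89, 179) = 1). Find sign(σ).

+1

Orbit of 77 under x↦89x: [77, 51, 64, 147, 16, 171, 4]… (length divides ord_179(89)).
Cycle type of π: 89×2 + 1; total 3 cycles.
n − c = 179 − 3 = 176; sign = (−1)^176 = +1.
Via Zolotarev, sign(π_{89}) = (89|179) = +1.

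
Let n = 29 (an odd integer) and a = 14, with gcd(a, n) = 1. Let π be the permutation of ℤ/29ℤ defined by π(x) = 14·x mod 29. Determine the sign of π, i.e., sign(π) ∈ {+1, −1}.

Orbit of 3 under x↦14x: [3, 13, 8, 25, 2, 28, 15]… (length divides ord_29(14)).
Decompose π into cycles: lengths [28, 1] (2 cycles, including the fixed point 0).
29 − 2 = 27 transpositions; sign(π) = (−1)^27 = -1.
Zolotarev: (14|29) = -1, matching the cycle-count sign.

-1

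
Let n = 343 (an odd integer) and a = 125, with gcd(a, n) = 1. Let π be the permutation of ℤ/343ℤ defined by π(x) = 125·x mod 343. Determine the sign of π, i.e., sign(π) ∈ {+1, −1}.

-1

Start at x=162: 162 → 13 → 253 → 69 → 50 → 76 → 239 → … (one orbit).
Cycle type of π: 98×3 + 14×3 + 2×3 + 1; total 10 cycles.
10 cycles on 343: each ℓ→(−1)^(ℓ−1), product (−1)^333 = -1.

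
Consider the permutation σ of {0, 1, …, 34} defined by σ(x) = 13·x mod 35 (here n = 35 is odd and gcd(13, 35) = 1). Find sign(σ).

Orbit of 1 under x↦13x: [1, 13, 29, 27]… (length divides ord_35(13)).
Cycle lengths of π_13 on ℤ/35ℤ: [4, 4, 4, 4, 4, 4, 4, 2, 2, 2, 1]; 11 cycles in total.
With 11 cycles on 35 points, sign = (−1)^{35−11} = +1.
Check: (13/35) = +1 by Zolotarev.

+1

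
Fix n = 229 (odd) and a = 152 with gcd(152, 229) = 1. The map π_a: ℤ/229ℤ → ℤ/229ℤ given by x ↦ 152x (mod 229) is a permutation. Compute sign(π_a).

Orbit of 12 under x↦152x: [12, 221, 158, 200, 172, 38, 51]… (length divides ord_229(152)).
The orbit structure of x ↦ 152x mod 229: 2 orbits of sizes [228, 1].
With 2 cycles on 229 points, sign = (−1)^{229−2} = -1.
(152|229)_J = -1 (Zolotarev's lemma cross-check).

-1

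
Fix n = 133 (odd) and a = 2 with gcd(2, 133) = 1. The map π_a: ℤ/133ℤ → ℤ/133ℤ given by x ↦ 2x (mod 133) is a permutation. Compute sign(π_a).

-1

Trace 100: π^k(100) = [100, 67, 1, 2, 4, 8, 16] for k=0..6.
The orbit structure of x ↦ 2x mod 133: 10 orbits of sizes [18, 18, 18, 18, 18, 18, 18, 3, 3, 1].
n − c = 133 − 10 = 123; sign = (−1)^123 = -1.
Zolotarev: (2|133) = -1, matching the cycle-count sign.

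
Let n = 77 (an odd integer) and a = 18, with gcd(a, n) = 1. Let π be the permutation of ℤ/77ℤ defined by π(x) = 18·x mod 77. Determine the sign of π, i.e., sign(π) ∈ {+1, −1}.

-1

Start at x=71: 71 → 46 → 58 → 43 → 4 → 72 → 64 → … (one orbit).
Cycle lengths of π_18 on ℤ/77ℤ: [30, 30, 10, 3, 3, 1]; 6 cycles in total.
With 6 cycles on 77 points, sign = (−1)^{77−6} = -1.
Via Zolotarev, sign(π_{18}) = (18|77) = -1.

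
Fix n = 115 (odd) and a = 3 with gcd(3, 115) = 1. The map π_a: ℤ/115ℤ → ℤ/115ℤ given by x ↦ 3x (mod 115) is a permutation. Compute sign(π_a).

-1

Trace 64: π^k(64) = [64, 77, 1, 3, 9, 27, 81] for k=0..6.
Decompose π into cycles: lengths [44, 44, 11, 11, 4, 1] (6 cycles, including the fixed point 0).
115 − 6 = 109 transpositions; sign(π) = (−1)^109 = -1.
Check: (3/115) = -1 by Zolotarev.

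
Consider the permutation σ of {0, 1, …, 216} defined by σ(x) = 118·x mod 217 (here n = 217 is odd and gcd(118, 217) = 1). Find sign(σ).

-1

Orbit of 36 under x↦118x: [36, 125, 211, 160, 1, 118]… (length divides ord_217(118)).
Decompose π into cycles: lengths [6, 6, 6, 6, 6, 6, 6, 6, 6, 6, 6, 6, 6, 6, 6, 6, 6, 6, 6, 6, 6, 6, 6, 6, 6, 6, 6, 6, 6, 6, 3, 3, 3, 3, 3, 3, 3, 3, 3, 3, 2, 2, 2, 1] (44 cycles, including the fixed point 0).
With 44 cycles on 217 points, sign = (−1)^{217−44} = -1.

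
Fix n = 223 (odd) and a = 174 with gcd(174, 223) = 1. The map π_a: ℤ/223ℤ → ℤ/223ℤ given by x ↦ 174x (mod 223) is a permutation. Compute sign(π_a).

-1

Start at x=216: 216 → 120 → 141 → 4 → 27 → 15 → 157 → … (one orbit).
π_174 has 4 disjoint cycles with lengths [74, 74, 74, 1] on {0,…,222}.
n − c = 223 − 4 = 219; sign = (−1)^219 = -1.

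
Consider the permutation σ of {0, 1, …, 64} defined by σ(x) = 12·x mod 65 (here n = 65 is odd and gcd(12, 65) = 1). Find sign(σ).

Trace 12: π^k(12) = [12, 14, 38, 1] for k=0..3.
Decompose π into cycles: lengths [4, 4, 4, 4, 4, 4, 4, 4, 4, 4, 4, 4, 4, 2, 2, 2, 2, 2, 2, 1] (20 cycles, including the fixed point 0).
With 20 cycles on 65 points, sign = (−1)^{65−20} = -1.

-1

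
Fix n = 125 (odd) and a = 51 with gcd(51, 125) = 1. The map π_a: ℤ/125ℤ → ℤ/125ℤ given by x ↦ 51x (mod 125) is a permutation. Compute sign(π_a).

Orbit of 101 under x↦51x: [101, 26, 76, 1, 51]… (length divides ord_125(51)).
Cycle lengths of π_51 on ℤ/125ℤ: [5, 5, 5, 5, 5, 5, 5, 5, 5, 5, 5, 5, 5, 5, 5, 5, 5, 5, 5, 5, 1, 1, 1, 1, 1, 1, 1, 1, 1, 1, 1, 1, 1, 1, 1, 1, 1, 1, 1, 1, 1, 1, 1, 1, 1]; 45 cycles in total.
sign(π) = (−1)^{n − #cycles} = (−1)^{125−45} = (−1)^80 = +1.
Check: (51/125) = +1 by Zolotarev.

+1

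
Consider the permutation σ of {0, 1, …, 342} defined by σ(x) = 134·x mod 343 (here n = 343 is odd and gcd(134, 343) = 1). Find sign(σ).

+1

Orbit of 204 under x↦134x: [204, 239, 127, 211, 148, 281, 267]… (length divides ord_343(134)).
Cycle lengths of π_134 on ℤ/343ℤ: [49, 49, 49, 49, 49, 49, 7, 7, 7, 7, 7, 7, 1, 1, 1, 1, 1, 1, 1]; 19 cycles in total.
sign(π) = (−1)^{n − #cycles} = (−1)^{343−19} = (−1)^324 = +1.
Zolotarev: (134|343) = +1, matching the cycle-count sign.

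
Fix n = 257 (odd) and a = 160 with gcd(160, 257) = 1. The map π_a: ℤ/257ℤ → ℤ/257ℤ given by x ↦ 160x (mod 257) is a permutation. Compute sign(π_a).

Orbit of 46 under x↦160x: [46, 164, 26, 48, 227, 83, 173]… (length divides ord_257(160)).
π_160 has 2 disjoint cycles with lengths [256, 1] on {0,…,256}.
Σ(ℓ_i−1) = 257−2 = 255; sign = (−1)^255 = -1.

-1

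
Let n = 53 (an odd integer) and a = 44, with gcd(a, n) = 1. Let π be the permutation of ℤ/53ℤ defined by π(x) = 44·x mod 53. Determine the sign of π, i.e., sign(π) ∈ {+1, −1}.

Start at x=10: 10 → 16 → 15 → 24 → 49 → 36 → 47 → … (one orbit).
Decompose π into cycles: lengths [13, 13, 13, 13, 1] (5 cycles, including the fixed point 0).
53 − 5 = 48 transpositions; sign(π) = (−1)^48 = +1.
Via Zolotarev, sign(π_{44}) = (44|53) = +1.

+1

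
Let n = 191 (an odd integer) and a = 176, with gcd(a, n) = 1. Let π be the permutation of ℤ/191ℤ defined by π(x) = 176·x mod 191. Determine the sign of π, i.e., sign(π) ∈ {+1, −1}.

Orbit of 163 under x↦176x: [163, 38, 3, 146, 102, 189, 30]… (length divides ord_191(176)).
Cycle type of π: 190 + 1; total 2 cycles.
191 − 2 = 189 transpositions; sign(π) = (−1)^189 = -1.

-1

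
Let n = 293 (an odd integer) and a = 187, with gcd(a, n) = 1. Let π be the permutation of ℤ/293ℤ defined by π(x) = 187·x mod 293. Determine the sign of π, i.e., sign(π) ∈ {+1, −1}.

Start at x=210: 210 → 8 → 31 → 230 → 232 → 20 → 224 → … (one orbit).
2 cycles of lengths [292, 1].
n − c = 293 − 2 = 291; sign = (−1)^291 = -1.
The Jacobi symbol (187|293) = -1 (Zolotarev) agrees.

-1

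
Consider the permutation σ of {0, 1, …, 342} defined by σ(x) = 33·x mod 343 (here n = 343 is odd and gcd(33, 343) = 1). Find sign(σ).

-1

Orbit of 38 under x↦33x: [38, 225, 222, 123, 286, 177, 10]… (length divides ord_343(33)).
The orbit structure of x ↦ 33x mod 343: 4 orbits of sizes [294, 42, 6, 1].
With 4 cycles on 343 points, sign = (−1)^{343−4} = -1.
Via Zolotarev, sign(π_{33}) = (33|343) = -1.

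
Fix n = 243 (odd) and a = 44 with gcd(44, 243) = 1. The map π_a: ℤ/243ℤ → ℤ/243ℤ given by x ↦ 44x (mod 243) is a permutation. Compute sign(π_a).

-1

Start at x=35: 35 → 82 → 206 → 73 → 53 → 145 → 62 → … (one orbit).
14 cycles of lengths [54, 54, 54, 18, 18, 18, 6, 6, 6, 2, 2, 2, 2, 1].
sign(π) = (−1)^{n − #cycles} = (−1)^{243−14} = (−1)^229 = -1.
Via Zolotarev, sign(π_{44}) = (44|243) = -1.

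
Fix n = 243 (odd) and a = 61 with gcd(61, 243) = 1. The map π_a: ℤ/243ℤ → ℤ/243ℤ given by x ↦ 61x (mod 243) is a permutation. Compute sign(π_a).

Start at x=232: 232 → 58 → 136 → 34 → 130 → 154 → 160 → … (one orbit).
π_61 has 11 disjoint cycles with lengths [81, 81, 27, 27, 9, 9, 3, 3, 1, 1, 1] on {0,…,242}.
Σ(ℓ_i−1) = 243−11 = 232; sign = (−1)^232 = +1.
Zolotarev: (61|243) = +1, matching the cycle-count sign.

+1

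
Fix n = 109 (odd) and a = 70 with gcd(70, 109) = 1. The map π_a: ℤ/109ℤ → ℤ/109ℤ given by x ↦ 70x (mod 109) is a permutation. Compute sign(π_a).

Orbit of 2 under x↦70x: [2, 31, 99, 63, 50, 12, 77]… (length divides ord_109(70)).
π_70 has 2 disjoint cycles with lengths [108, 1] on {0,…,108}.
n − c = 109 − 2 = 107; sign = (−1)^107 = -1.

-1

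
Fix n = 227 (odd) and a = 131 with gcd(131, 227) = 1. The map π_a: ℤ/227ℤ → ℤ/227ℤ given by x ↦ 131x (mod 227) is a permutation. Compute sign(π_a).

Trace 74: π^k(74) = [74, 160, 76, 195, 121, 188, 112] for k=0..6.
3 cycles of lengths [113, 113, 1].
With 3 cycles on 227 points, sign = (−1)^{227−3} = +1.
Check: (131/227) = +1 by Zolotarev.

+1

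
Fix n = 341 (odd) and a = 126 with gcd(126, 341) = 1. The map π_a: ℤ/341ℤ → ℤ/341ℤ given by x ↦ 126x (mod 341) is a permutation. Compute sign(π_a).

Trace 295: π^k(295) = [295, 1, 126, 190, 70] for k=0..4.
69 cycles of lengths [5, 5, 5, 5, 5, 5, 5, 5, 5, 5, 5, 5, 5, 5, 5, 5, 5, 5, 5, 5, 5, 5, 5, 5, 5, 5, 5, 5, 5, 5, 5, 5, 5, 5, 5, 5, 5, 5, 5, 5, 5, 5, 5, 5, 5, 5, 5, 5, 5, 5, 5, 5, 5, 5, 5, 5, 5, 5, 5, 5, 5, 5, 5, 5, 5, 5, 5, 5, 1].
69 cycles on 341: each ℓ→(−1)^(ℓ−1), product (−1)^272 = +1.
Zolotarev: (126|341) = +1, matching the cycle-count sign.

+1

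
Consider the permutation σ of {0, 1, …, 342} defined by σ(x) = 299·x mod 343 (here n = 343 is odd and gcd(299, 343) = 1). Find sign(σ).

-1

Trace 215: π^k(215) = [215, 144, 181, 268, 213, 232, 82] for k=0..6.
4 cycles of lengths [294, 42, 6, 1].
343 − 4 = 339 transpositions; sign(π) = (−1)^339 = -1.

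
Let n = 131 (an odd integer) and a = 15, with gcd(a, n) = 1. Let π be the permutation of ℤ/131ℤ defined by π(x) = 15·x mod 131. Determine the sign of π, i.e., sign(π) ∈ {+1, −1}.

Start at x=43: 43 → 121 → 112 → 108 → 48 → 65 → 58 → … (one orbit).
Decompose π into cycles: lengths [65, 65, 1] (3 cycles, including the fixed point 0).
131 − 3 = 128 transpositions; sign(π) = (−1)^128 = +1.
Via Zolotarev, sign(π_{15}) = (15|131) = +1.

+1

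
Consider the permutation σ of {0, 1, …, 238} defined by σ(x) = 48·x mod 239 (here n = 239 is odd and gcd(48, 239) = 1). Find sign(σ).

+1

Trace 211: π^k(211) = [211, 90, 18, 147, 125, 25, 5] for k=0..6.
Cycle type of π: 119×2 + 1; total 3 cycles.
n − c = 239 − 3 = 236; sign = (−1)^236 = +1.
Zolotarev: (48|239) = +1, matching the cycle-count sign.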